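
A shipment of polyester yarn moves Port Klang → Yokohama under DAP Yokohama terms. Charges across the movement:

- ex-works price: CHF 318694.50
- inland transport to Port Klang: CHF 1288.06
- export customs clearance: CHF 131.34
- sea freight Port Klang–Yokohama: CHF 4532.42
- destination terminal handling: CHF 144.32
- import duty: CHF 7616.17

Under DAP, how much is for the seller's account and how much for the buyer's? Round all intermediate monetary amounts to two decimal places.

Seller: CHF 324790.64; buyer: CHF 7616.17

DAP: the seller bears all costs to the named destination except import duty and clearance.
Seller's account: goods 318694.50 + inland to port 1288.06 + export clearance 131.34 + freight 4532.42 + destination terminal 144.32 = 324790.64
Buyer's account: duty 7616.17 = 7616.17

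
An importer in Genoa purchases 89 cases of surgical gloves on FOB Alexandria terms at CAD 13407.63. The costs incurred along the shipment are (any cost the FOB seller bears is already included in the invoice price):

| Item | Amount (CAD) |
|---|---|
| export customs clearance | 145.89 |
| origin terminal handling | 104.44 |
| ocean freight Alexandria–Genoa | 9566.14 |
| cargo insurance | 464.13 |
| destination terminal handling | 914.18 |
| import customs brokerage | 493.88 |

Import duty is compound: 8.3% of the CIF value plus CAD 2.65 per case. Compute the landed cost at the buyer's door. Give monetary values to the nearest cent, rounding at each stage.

Total landed cost: CAD 27027.16

FOB: the seller bears costs until goods are on board at the origin port; the buyer bears freight, insurance and all costs thereafter.
Already in the invoice (seller's account under FOB): export clearance, origin terminal — exclude.
CIF value = FOB price + freight + insurance = 13407.63 + 9566.14 + 464.13 = 23437.90
Ad valorem component: 23437.90 × 8.3% = 1945.35
Specific component: 89 × 2.65 = 235.85
Import duty = 1945.35 + 235.85 = 2181.20
Buyer bears: freight 9566.14 + insurance 464.13 + destination terminal 914.18 + brokerage 493.88 + duty 2181.20 = 13619.53
Landed cost = invoice 13407.63 + 13619.53 = 27027.16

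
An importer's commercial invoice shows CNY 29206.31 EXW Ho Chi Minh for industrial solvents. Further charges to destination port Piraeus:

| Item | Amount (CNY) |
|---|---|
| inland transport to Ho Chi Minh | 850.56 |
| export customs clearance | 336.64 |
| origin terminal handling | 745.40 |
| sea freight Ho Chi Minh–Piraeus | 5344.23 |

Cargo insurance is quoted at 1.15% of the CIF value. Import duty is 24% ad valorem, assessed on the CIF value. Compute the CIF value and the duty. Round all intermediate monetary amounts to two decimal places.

CIF value: CNY 36907.58; import duty: CNY 8857.82

Let C be the CIF value. C = EXW price + pre-shipment costs + freight + 1.15% × C
C − 1.15% × C = 29206.31 + 850.56 + 336.64 + 745.40 + 5344.23
0.9885 × C = 36483.14
C = 36483.14 / 0.9885 = 36907.58
Insurance premium = 1.15% × 36907.58 = 424.44
Import duty = 36907.58 × 24% = 8857.82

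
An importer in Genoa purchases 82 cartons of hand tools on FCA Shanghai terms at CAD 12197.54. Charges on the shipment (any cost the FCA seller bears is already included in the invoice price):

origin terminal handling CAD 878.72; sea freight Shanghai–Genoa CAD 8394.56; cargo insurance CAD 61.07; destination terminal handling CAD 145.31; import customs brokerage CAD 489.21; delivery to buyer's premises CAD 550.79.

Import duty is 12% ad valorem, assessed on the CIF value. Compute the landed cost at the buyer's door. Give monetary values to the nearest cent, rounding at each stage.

FCA: the seller delivers export-cleared goods to the carrier; the buyer bears costs from that point.
CIF value = FCA price + origin terminal + freight + insurance = 12197.54 + 878.72 + 8394.56 + 61.07 = 21531.89
Import duty = 21531.89 × 12% = 2583.83
Buyer bears: origin terminal 878.72 + freight 8394.56 + insurance 61.07 + destination terminal 145.31 + brokerage 489.21 + delivery 550.79 + duty 2583.83 = 13103.49
Landed cost = invoice 12197.54 + 13103.49 = 25301.03

Total landed cost: CAD 25301.03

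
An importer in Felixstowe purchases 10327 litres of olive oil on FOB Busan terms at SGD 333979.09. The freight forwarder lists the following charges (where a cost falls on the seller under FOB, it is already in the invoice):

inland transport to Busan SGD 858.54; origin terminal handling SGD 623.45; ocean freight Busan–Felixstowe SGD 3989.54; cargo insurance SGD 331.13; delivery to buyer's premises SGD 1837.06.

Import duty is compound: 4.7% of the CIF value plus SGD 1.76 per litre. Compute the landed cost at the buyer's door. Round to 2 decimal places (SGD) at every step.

FOB: the seller bears costs until goods are on board at the origin port; the buyer bears freight, insurance and all costs thereafter.
Already in the invoice (seller's account under FOB): inland to port, origin terminal — exclude.
CIF value = FOB price + freight + insurance = 333979.09 + 3989.54 + 331.13 = 338299.76
Ad valorem component: 338299.76 × 4.7% = 15900.09
Specific component: 10327 × 1.76 = 18175.52
Import duty = 15900.09 + 18175.52 = 34075.61
Buyer bears: freight 3989.54 + insurance 331.13 + delivery 1837.06 + duty 34075.61 = 40233.34
Landed cost = invoice 333979.09 + 40233.34 = 374212.43

Total landed cost: SGD 374212.43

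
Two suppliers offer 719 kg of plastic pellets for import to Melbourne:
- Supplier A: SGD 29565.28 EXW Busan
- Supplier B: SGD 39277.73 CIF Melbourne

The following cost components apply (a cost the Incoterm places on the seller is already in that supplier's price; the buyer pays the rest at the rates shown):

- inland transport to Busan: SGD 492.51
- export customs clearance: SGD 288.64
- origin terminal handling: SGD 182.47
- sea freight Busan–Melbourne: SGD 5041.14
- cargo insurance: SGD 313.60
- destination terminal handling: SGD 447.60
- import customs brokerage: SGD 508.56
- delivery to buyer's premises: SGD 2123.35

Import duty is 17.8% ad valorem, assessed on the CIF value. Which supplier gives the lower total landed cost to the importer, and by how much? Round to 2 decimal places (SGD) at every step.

Supplier A (EXW):
CIF value = EXW price + inland to port + export clearance + origin terminal + freight + insurance = 29565.28 + 492.51 + 288.64 + 182.47 + 5041.14 + 313.60 = 35883.64
Import duty = 35883.64 × 17.8% = 6387.29
Buyer bears (A): 492.51 + 288.64 + 182.47 + 5041.14 + 313.60 + 447.60 + 508.56 + 2123.35 = 9397.87
Landed cost (A) = invoice 29565.28 + 9397.87 + duty 6387.29 = 45350.44
Supplier B (CIF):
The CIF price already equals the CIF value: 39277.73
Import duty = 39277.73 × 17.8% = 6991.44
Buyer bears (B): 447.60 + 508.56 + 2123.35 = 3079.51
Landed cost (B) = invoice 39277.73 + 3079.51 + duty 6991.44 = 49348.68
Difference = |45350.44 − 49348.68| = 3998.24

Supplier A is cheaper by SGD 3998.24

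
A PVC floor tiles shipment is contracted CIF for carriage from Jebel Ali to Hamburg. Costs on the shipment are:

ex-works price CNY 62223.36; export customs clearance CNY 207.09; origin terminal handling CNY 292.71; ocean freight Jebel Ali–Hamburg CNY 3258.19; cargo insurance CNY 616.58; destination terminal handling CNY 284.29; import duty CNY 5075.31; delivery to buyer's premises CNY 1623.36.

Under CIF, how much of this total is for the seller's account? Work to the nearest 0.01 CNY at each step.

CIF: the seller pays costs through ocean freight and marine insurance to the destination port.
Seller's account: goods 62223.36 + export clearance 207.09 + origin terminal 292.71 + freight 3258.19 + insurance 616.58 = 66597.93
Buyer's account: destination terminal 284.29 + duty 5075.31 + delivery 1623.36 = 6982.96

Seller's account: CNY 66597.93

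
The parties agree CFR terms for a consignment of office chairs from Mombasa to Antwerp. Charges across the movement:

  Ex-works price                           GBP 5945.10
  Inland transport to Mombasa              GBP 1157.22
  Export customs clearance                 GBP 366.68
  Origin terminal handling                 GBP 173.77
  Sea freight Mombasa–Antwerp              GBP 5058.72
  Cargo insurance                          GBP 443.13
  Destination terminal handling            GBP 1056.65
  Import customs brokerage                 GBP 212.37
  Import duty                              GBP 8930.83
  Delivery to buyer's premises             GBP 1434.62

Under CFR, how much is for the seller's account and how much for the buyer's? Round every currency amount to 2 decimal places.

Seller: GBP 12701.49; buyer: GBP 12077.60

CFR: the seller pays costs through ocean freight to the destination port, but not insurance.
Seller's account: goods 5945.10 + inland to port 1157.22 + export clearance 366.68 + origin terminal 173.77 + freight 5058.72 = 12701.49
Buyer's account: insurance 443.13 + destination terminal 1056.65 + brokerage 212.37 + duty 8930.83 + delivery 1434.62 = 12077.60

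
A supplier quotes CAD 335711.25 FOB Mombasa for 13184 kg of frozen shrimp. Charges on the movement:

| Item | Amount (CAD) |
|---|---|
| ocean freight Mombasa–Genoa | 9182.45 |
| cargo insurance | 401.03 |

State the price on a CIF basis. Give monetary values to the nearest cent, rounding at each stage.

From FOB to CIF, the seller additionally bears: freight, insurance.
CIF price = 335711.25 + 9182.45 + 401.03 = 345294.73

CIF price: CAD 345294.73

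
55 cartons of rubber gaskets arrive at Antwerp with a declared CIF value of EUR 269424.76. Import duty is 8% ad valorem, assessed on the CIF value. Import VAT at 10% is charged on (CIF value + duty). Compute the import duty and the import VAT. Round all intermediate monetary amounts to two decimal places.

Import duty: EUR 21553.98; import VAT: EUR 29097.87

Import duty = 269424.76 × 8% = 21553.98
VAT base = CIF + duty = 269424.76 + 21553.98 = 290978.74
Import VAT = 290978.74 × 10% = 29097.87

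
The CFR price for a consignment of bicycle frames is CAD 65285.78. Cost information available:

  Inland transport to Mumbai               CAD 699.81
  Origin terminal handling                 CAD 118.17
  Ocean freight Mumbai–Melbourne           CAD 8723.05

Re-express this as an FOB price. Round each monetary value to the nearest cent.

FOB price: CAD 56562.73

Not relevant to the conversion: origin terminal, inland to port — on the seller under both CFR and FOB; already in the CFR price and stays in the FOB price.
From CFR to FOB, the seller no longer bears: freight.
FOB price = 65285.78 − 8723.05 = 56562.73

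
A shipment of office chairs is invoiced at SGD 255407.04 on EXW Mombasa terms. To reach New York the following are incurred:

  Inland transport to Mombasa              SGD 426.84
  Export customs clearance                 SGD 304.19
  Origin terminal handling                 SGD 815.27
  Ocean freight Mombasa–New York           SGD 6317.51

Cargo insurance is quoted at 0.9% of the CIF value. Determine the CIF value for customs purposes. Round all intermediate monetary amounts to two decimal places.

Let C be the CIF value. C = EXW price + pre-shipment costs + freight + 0.9% × C
C − 0.9% × C = 255407.04 + 426.84 + 304.19 + 815.27 + 6317.51
0.991 × C = 263270.85
C = 263270.85 / 0.991 = 265661.81
Insurance premium = 0.9% × 265661.81 = 2390.96

CIF value: SGD 265661.81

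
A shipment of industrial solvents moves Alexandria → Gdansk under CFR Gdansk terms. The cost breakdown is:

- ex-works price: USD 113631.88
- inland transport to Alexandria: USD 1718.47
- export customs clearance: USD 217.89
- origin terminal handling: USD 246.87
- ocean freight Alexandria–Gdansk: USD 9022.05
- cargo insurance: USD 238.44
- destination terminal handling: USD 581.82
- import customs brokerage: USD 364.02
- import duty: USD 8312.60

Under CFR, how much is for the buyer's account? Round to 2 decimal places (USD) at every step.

CFR: the seller pays costs through ocean freight to the destination port, but not insurance.
Seller's account: goods 113631.88 + inland to port 1718.47 + export clearance 217.89 + origin terminal 246.87 + freight 9022.05 = 124837.16
Buyer's account: insurance 238.44 + destination terminal 581.82 + brokerage 364.02 + duty 8312.60 = 9496.88

Buyer's account: USD 9496.88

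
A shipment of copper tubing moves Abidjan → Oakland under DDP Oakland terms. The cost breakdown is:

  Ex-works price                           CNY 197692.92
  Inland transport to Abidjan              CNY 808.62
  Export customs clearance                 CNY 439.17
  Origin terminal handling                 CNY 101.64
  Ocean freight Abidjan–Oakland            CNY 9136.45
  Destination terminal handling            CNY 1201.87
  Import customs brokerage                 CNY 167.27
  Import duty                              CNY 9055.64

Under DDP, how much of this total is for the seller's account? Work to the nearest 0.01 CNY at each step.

Seller's account: CNY 218603.58

DDP: the seller bears all costs including import duty.
Seller's account: goods 197692.92 + inland to port 808.62 + export clearance 439.17 + origin terminal 101.64 + freight 9136.45 + destination terminal 1201.87 + brokerage 167.27 + duty 9055.64 = 218603.58
Buyer's account: 0.00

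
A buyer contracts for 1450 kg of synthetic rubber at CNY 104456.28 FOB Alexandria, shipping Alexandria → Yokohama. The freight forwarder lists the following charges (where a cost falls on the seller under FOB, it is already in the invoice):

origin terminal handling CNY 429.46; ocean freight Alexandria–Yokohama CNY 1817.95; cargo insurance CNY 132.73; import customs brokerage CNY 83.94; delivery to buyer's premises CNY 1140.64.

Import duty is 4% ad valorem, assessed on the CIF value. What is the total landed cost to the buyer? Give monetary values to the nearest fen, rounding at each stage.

Total landed cost: CNY 111887.82

FOB: the seller bears costs until goods are on board at the origin port; the buyer bears freight, insurance and all costs thereafter.
Already in the invoice (seller's account under FOB): origin terminal — exclude.
CIF value = FOB price + freight + insurance = 104456.28 + 1817.95 + 132.73 = 106406.96
Import duty = 106406.96 × 4% = 4256.28
Buyer bears: freight 1817.95 + insurance 132.73 + brokerage 83.94 + delivery 1140.64 + duty 4256.28 = 7431.54
Landed cost = invoice 104456.28 + 7431.54 = 111887.82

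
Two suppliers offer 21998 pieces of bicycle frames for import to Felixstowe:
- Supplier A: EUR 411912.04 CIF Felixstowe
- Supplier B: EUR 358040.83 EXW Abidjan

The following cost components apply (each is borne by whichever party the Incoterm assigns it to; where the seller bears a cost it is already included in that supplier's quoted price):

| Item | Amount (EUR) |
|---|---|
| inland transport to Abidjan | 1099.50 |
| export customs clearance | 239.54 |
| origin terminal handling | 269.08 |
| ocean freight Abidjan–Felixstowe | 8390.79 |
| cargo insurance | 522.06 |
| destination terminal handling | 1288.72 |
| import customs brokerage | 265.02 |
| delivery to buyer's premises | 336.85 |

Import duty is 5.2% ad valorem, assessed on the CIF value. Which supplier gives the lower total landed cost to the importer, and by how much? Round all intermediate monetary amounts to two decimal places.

Supplier A (CIF):
The CIF price already equals the CIF value: 411912.04
Import duty = 411912.04 × 5.2% = 21419.43
Buyer bears (A): 1288.72 + 265.02 + 336.85 = 1890.59
Landed cost (A) = invoice 411912.04 + 1890.59 + duty 21419.43 = 435222.06
Supplier B (EXW):
CIF value = EXW price + inland to port + export clearance + origin terminal + freight + insurance = 358040.83 + 1099.50 + 239.54 + 269.08 + 8390.79 + 522.06 = 368561.80
Import duty = 368561.80 × 5.2% = 19165.21
Buyer bears (B): 1099.50 + 239.54 + 269.08 + 8390.79 + 522.06 + 1288.72 + 265.02 + 336.85 = 12411.56
Landed cost (B) = invoice 358040.83 + 12411.56 + duty 19165.21 = 389617.60
Difference = |435222.06 − 389617.60| = 45604.46

Supplier B is cheaper by EUR 45604.46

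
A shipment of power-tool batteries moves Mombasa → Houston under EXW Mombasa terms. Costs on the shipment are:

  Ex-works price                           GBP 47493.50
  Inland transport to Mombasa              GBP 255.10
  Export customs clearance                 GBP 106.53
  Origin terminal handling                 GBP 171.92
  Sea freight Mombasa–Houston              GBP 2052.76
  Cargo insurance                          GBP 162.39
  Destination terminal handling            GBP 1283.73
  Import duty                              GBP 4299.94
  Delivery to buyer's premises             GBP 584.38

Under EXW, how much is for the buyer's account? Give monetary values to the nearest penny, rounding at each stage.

EXW: the seller makes goods available at their premises; the buyer bears all onward costs.
Seller's account: goods 47493.50 = 47493.50
Buyer's account: inland to port 255.10 + export clearance 106.53 + origin terminal 171.92 + freight 2052.76 + insurance 162.39 + destination terminal 1283.73 + duty 4299.94 + delivery 584.38 = 8916.75

Buyer's account: GBP 8916.75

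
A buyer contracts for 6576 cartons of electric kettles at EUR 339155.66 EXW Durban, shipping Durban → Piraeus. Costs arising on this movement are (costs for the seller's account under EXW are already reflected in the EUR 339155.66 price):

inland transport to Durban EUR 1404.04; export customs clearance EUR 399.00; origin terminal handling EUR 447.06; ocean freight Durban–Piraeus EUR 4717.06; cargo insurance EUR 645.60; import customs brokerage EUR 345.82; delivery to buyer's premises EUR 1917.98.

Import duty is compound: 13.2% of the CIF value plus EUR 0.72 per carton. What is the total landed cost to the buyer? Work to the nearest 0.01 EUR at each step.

EXW: the seller makes goods available at their premises; the buyer bears all onward costs.
CIF value = EXW price + inland to port + export clearance + origin terminal + freight + insurance = 339155.66 + 1404.04 + 399.00 + 447.06 + 4717.06 + 645.60 = 346768.42
Ad valorem component: 346768.42 × 13.2% = 45773.43
Specific component: 6576 × 0.72 = 4734.72
Import duty = 45773.43 + 4734.72 = 50508.15
Buyer bears: inland to port 1404.04 + export clearance 399.00 + origin terminal 447.06 + freight 4717.06 + insurance 645.60 + brokerage 345.82 + delivery 1917.98 + duty 50508.15 = 60384.71
Landed cost = invoice 339155.66 + 60384.71 = 399540.37

Total landed cost: EUR 399540.37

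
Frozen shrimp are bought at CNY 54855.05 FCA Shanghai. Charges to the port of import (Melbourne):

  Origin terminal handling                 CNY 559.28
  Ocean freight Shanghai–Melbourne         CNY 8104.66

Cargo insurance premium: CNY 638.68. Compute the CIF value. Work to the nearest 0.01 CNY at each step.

CIF = FCA price + pre-shipment costs + freight + insurance
CIF = 54855.05 + 559.28 + 8104.66 + 638.68 = 64157.67

CIF value: CNY 64157.67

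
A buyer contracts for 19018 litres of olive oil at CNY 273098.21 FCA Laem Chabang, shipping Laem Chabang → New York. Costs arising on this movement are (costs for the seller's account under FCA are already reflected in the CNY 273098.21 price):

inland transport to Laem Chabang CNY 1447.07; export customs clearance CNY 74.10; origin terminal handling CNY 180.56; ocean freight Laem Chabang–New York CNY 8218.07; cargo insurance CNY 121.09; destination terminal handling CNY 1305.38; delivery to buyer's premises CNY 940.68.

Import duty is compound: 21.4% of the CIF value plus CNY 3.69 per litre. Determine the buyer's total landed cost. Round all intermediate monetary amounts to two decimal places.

FCA: the seller delivers export-cleared goods to the carrier; the buyer bears costs from that point.
Already in the invoice (seller's account under FCA): inland to port, export clearance — exclude.
CIF value = FCA price + origin terminal + freight + insurance = 273098.21 + 180.56 + 8218.07 + 121.09 = 281617.93
Ad valorem component: 281617.93 × 21.4% = 60266.24
Specific component: 19018 × 3.69 = 70176.42
Import duty = 60266.24 + 70176.42 = 130442.66
Buyer bears: origin terminal 180.56 + freight 8218.07 + insurance 121.09 + destination terminal 1305.38 + delivery 940.68 + duty 130442.66 = 141208.44
Landed cost = invoice 273098.21 + 141208.44 = 414306.65

Total landed cost: CNY 414306.65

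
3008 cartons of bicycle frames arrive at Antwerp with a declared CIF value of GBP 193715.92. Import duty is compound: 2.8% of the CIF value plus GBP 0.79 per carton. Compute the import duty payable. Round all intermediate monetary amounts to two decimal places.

Import duty: GBP 7800.37

Ad valorem component: 193715.92 × 2.8% = 5424.05
Specific component: 3008 × 0.79 = 2376.32
Import duty = 5424.05 + 2376.32 = 7800.37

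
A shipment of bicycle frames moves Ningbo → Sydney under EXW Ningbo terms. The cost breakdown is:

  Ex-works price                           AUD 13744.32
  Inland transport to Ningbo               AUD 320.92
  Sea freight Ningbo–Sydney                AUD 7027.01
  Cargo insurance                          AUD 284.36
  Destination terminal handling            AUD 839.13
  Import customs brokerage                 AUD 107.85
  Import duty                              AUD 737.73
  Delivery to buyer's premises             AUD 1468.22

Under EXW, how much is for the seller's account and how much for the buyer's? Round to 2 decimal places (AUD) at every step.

Seller: AUD 13744.32; buyer: AUD 10785.22

EXW: the seller makes goods available at their premises; the buyer bears all onward costs.
Seller's account: goods 13744.32 = 13744.32
Buyer's account: inland to port 320.92 + freight 7027.01 + insurance 284.36 + destination terminal 839.13 + brokerage 107.85 + duty 737.73 + delivery 1468.22 = 10785.22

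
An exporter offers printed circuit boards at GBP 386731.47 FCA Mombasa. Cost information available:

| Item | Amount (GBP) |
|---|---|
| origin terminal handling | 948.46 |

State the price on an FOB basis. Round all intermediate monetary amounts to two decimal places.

From FCA to FOB, the seller additionally bears: origin terminal.
FOB price = 386731.47 + 948.46 = 387679.93

FOB price: GBP 387679.93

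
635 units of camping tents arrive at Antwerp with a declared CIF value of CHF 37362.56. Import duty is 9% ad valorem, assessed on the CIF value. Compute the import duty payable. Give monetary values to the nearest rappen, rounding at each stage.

Import duty = 37362.56 × 9% = 3362.63

Import duty: CHF 3362.63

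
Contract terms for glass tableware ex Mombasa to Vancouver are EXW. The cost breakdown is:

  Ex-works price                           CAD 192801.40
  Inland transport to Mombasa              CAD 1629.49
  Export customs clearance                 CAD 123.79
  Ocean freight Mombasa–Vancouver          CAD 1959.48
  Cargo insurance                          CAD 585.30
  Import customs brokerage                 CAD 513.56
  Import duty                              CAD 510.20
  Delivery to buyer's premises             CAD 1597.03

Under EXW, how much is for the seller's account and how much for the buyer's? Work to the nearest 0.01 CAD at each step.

EXW: the seller makes goods available at their premises; the buyer bears all onward costs.
Seller's account: goods 192801.40 = 192801.40
Buyer's account: inland to port 1629.49 + export clearance 123.79 + freight 1959.48 + insurance 585.30 + brokerage 513.56 + duty 510.20 + delivery 1597.03 = 6918.85

Seller: CAD 192801.40; buyer: CAD 6918.85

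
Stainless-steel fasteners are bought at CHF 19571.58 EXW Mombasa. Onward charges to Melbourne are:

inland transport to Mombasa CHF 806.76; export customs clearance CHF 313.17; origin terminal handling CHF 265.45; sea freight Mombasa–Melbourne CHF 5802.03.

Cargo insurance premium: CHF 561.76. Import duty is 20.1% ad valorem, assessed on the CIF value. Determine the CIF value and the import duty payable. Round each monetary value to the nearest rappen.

CIF = EXW price + pre-shipment costs + freight + insurance
CIF = 19571.58 + 806.76 + 313.17 + 265.45 + 5802.03 + 561.76 = 27320.75
Import duty = 27320.75 × 20.1% = 5491.47

CIF value: CHF 27320.75; import duty: CHF 5491.47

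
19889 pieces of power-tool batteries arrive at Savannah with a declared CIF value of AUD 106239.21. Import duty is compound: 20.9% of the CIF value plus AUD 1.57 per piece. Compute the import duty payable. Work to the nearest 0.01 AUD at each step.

Ad valorem component: 106239.21 × 20.9% = 22203.99
Specific component: 19889 × 1.57 = 31225.73
Import duty = 22203.99 + 31225.73 = 53429.72

Import duty: AUD 53429.72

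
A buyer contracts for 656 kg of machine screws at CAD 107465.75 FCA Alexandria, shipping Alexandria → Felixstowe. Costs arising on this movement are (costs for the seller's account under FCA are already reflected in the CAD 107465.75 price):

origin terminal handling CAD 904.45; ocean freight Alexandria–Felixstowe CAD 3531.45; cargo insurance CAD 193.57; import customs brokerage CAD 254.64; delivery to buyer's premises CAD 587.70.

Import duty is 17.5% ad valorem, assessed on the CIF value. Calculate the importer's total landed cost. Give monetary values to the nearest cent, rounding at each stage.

FCA: the seller delivers export-cleared goods to the carrier; the buyer bears costs from that point.
CIF value = FCA price + origin terminal + freight + insurance = 107465.75 + 904.45 + 3531.45 + 193.57 = 112095.22
Import duty = 112095.22 × 17.5% = 19616.66
Buyer bears: origin terminal 904.45 + freight 3531.45 + insurance 193.57 + brokerage 254.64 + delivery 587.70 + duty 19616.66 = 25088.47
Landed cost = invoice 107465.75 + 25088.47 = 132554.22

Total landed cost: CAD 132554.22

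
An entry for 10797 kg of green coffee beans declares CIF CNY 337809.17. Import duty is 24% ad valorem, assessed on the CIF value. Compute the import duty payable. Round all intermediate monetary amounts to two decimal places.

Import duty = 337809.17 × 24% = 81074.20

Import duty: CNY 81074.20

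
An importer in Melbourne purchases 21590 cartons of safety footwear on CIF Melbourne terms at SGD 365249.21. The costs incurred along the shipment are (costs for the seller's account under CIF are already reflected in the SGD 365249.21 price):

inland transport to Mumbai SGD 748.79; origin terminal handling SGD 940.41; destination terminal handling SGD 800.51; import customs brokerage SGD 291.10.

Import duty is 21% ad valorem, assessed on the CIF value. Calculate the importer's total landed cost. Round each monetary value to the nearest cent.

Total landed cost: SGD 443043.15

CIF: the seller pays costs through ocean freight and marine insurance to the destination port.
Already in the invoice (seller's account under CIF): inland to port, origin terminal — exclude.
The CIF price already equals the CIF value: 365249.21
Import duty = 365249.21 × 21% = 76702.33
Buyer bears: destination terminal 800.51 + brokerage 291.10 + duty 76702.33 = 77793.94
Landed cost = invoice 365249.21 + 77793.94 = 443043.15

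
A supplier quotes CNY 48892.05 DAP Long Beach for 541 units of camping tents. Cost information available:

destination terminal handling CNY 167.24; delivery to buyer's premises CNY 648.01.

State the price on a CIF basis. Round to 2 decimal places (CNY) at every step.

From DAP to CIF, the seller no longer bears: destination terminal, delivery.
CIF price = 48892.05 − 167.24 − 648.01 = 48076.80

CIF price: CNY 48076.80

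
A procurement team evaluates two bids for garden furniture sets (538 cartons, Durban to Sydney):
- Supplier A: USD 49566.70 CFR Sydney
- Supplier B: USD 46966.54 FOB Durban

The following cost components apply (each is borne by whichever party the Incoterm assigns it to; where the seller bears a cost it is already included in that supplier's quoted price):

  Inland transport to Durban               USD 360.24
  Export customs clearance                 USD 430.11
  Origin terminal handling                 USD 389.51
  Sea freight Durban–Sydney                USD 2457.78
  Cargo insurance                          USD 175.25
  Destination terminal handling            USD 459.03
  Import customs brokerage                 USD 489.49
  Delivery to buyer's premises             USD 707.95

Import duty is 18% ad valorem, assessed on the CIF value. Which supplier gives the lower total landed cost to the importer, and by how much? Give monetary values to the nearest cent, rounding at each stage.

Supplier B is cheaper by USD 168.01

Supplier A (CFR):
CIF value = CFR price + insurance = 49566.70 + 175.25 = 49741.95
Import duty = 49741.95 × 18% = 8953.55
Buyer bears (A): 175.25 + 459.03 + 489.49 + 707.95 = 1831.72
Landed cost (A) = invoice 49566.70 + 1831.72 + duty 8953.55 = 60351.97
Supplier B (FOB):
CIF value = FOB price + freight + insurance = 46966.54 + 2457.78 + 175.25 = 49599.57
Import duty = 49599.57 × 18% = 8927.92
Buyer bears (B): 2457.78 + 175.25 + 459.03 + 489.49 + 707.95 = 4289.50
Landed cost (B) = invoice 46966.54 + 4289.50 + duty 8927.92 = 60183.96
Difference = |60351.97 − 60183.96| = 168.01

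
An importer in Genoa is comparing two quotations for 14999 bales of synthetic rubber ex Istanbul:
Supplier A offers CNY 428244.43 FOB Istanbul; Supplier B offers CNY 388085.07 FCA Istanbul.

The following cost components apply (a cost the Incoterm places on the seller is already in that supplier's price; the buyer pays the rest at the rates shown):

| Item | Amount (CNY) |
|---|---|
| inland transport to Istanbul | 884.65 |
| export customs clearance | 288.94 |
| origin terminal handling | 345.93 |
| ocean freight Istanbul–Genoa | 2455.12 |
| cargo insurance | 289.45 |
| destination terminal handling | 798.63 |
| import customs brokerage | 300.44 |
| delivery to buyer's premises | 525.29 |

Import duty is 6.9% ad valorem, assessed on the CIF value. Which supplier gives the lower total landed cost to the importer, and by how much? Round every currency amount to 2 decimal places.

Supplier A (FOB):
CIF value = FOB price + freight + insurance = 428244.43 + 2455.12 + 289.45 = 430989.00
Import duty = 430989.00 × 6.9% = 29738.24
Buyer bears (A): 2455.12 + 289.45 + 798.63 + 300.44 + 525.29 = 4368.93
Landed cost (A) = invoice 428244.43 + 4368.93 + duty 29738.24 = 462351.60
Supplier B (FCA):
CIF value = FCA price + origin terminal + freight + insurance = 388085.07 + 345.93 + 2455.12 + 289.45 = 391175.57
Import duty = 391175.57 × 6.9% = 26991.11
Buyer bears (B): 345.93 + 2455.12 + 289.45 + 798.63 + 300.44 + 525.29 = 4714.86
Landed cost (B) = invoice 388085.07 + 4714.86 + duty 26991.11 = 419791.04
Difference = |462351.60 − 419791.04| = 42560.56

Supplier B is cheaper by CNY 42560.56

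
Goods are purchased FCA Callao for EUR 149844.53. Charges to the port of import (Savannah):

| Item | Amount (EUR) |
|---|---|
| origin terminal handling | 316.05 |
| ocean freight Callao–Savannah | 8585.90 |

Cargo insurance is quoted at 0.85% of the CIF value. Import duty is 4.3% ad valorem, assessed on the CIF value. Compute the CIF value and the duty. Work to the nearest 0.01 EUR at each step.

Let C be the CIF value. C = FCA price + pre-shipment costs + freight + 0.85% × C
C − 0.85% × C = 149844.53 + 316.05 + 8585.90
0.9915 × C = 158746.48
C = 158746.48 / 0.9915 = 160107.39
Insurance premium = 0.85% × 160107.39 = 1360.91
Import duty = 160107.39 × 4.3% = 6884.62

CIF value: EUR 160107.39; import duty: EUR 6884.62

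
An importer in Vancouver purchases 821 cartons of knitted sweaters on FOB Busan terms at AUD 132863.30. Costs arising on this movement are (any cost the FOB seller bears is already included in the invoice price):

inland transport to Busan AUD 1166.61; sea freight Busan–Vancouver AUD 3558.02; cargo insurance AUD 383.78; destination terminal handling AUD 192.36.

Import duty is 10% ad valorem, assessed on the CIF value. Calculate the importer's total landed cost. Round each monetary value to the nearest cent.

FOB: the seller bears costs until goods are on board at the origin port; the buyer bears freight, insurance and all costs thereafter.
Already in the invoice (seller's account under FOB): inland to port — exclude.
CIF value = FOB price + freight + insurance = 132863.30 + 3558.02 + 383.78 = 136805.10
Import duty = 136805.10 × 10% = 13680.51
Buyer bears: freight 3558.02 + insurance 383.78 + destination terminal 192.36 + duty 13680.51 = 17814.67
Landed cost = invoice 132863.30 + 17814.67 = 150677.97

Total landed cost: AUD 150677.97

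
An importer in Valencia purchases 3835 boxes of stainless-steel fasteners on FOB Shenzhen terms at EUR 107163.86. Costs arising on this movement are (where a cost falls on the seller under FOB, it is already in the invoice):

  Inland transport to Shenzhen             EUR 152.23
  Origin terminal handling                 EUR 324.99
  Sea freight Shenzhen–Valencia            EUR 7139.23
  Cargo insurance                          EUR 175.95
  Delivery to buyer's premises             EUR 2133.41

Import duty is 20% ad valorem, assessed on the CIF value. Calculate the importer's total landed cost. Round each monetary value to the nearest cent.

FOB: the seller bears costs until goods are on board at the origin port; the buyer bears freight, insurance and all costs thereafter.
Already in the invoice (seller's account under FOB): inland to port, origin terminal — exclude.
CIF value = FOB price + freight + insurance = 107163.86 + 7139.23 + 175.95 = 114479.04
Import duty = 114479.04 × 20% = 22895.81
Buyer bears: freight 7139.23 + insurance 175.95 + delivery 2133.41 + duty 22895.81 = 32344.40
Landed cost = invoice 107163.86 + 32344.40 = 139508.26

Total landed cost: EUR 139508.26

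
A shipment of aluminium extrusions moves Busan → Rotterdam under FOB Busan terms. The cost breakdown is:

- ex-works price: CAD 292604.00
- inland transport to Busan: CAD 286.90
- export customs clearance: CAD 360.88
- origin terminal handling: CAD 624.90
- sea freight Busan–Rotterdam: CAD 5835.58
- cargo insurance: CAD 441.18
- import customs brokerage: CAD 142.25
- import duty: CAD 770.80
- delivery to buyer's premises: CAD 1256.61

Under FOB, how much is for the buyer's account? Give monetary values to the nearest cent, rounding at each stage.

FOB: the seller bears costs until goods are on board at the origin port; the buyer bears freight, insurance and all costs thereafter.
Seller's account: goods 292604.00 + inland to port 286.90 + export clearance 360.88 + origin terminal 624.90 = 293876.68
Buyer's account: freight 5835.58 + insurance 441.18 + brokerage 142.25 + duty 770.80 + delivery 1256.61 = 8446.42

Buyer's account: CAD 8446.42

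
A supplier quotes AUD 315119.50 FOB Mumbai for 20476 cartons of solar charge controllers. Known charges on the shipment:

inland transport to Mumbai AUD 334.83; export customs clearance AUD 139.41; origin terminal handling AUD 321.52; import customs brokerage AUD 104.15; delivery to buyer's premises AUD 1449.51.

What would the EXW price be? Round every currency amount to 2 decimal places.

Not relevant to the conversion: brokerage, delivery — on the buyer under both terms; not part of either seller's price.
From FOB to EXW, the seller no longer bears: inland to port, export clearance, origin terminal.
EXW price = 315119.50 − 334.83 − 139.41 − 321.52 = 314323.74

EXW price: AUD 314323.74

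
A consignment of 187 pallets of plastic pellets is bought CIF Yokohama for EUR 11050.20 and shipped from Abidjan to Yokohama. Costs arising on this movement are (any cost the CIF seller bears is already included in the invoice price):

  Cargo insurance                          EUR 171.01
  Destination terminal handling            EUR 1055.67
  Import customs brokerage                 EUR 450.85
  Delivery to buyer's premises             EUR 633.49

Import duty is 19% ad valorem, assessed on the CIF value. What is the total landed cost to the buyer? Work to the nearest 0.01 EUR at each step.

Total landed cost: EUR 15289.75

CIF: the seller pays costs through ocean freight and marine insurance to the destination port.
Already in the invoice (seller's account under CIF): insurance — exclude.
The CIF price already equals the CIF value: 11050.20
Import duty = 11050.20 × 19% = 2099.54
Buyer bears: destination terminal 1055.67 + brokerage 450.85 + delivery 633.49 + duty 2099.54 = 4239.55
Landed cost = invoice 11050.20 + 4239.55 = 15289.75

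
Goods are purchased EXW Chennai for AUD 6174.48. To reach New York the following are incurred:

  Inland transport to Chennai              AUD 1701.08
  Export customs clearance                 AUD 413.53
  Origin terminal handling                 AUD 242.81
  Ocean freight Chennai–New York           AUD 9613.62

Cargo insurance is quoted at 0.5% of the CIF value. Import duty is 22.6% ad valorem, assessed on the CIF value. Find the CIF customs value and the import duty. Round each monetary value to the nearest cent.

CIF value: AUD 18236.70; import duty: AUD 4121.49

Let C be the CIF value. C = EXW price + pre-shipment costs + freight + 0.5% × C
C − 0.5% × C = 6174.48 + 1701.08 + 413.53 + 242.81 + 9613.62
0.995 × C = 18145.52
C = 18145.52 / 0.995 = 18236.70
Insurance premium = 0.5% × 18236.70 = 91.18
Import duty = 18236.70 × 22.6% = 4121.49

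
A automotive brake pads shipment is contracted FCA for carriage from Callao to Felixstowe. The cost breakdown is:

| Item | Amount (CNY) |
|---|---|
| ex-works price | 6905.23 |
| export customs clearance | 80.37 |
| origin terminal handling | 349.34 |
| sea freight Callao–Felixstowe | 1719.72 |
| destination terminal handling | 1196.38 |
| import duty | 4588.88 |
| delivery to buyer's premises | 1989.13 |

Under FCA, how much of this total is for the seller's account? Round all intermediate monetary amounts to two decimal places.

FCA: the seller delivers export-cleared goods to the carrier; the buyer bears costs from that point.
Seller's account: goods 6905.23 + export clearance 80.37 = 6985.60
Buyer's account: origin terminal 349.34 + freight 1719.72 + destination terminal 1196.38 + duty 4588.88 + delivery 1989.13 = 9843.45

Seller's account: CNY 6985.60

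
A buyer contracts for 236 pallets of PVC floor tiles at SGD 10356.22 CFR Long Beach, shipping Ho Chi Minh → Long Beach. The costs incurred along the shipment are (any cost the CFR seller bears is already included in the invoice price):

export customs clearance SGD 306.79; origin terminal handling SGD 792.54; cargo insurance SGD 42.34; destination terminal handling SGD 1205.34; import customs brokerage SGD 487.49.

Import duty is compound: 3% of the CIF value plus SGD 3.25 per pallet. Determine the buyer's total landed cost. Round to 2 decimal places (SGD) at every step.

CFR: the seller pays costs through ocean freight to the destination port, but not insurance.
Already in the invoice (seller's account under CFR): export clearance, origin terminal — exclude.
CIF value = CFR price + insurance = 10356.22 + 42.34 = 10398.56
Ad valorem component: 10398.56 × 3% = 311.96
Specific component: 236 × 3.25 = 767.00
Import duty = 311.96 + 767.00 = 1078.96
Buyer bears: insurance 42.34 + destination terminal 1205.34 + brokerage 487.49 + duty 1078.96 = 2814.13
Landed cost = invoice 10356.22 + 2814.13 = 13170.35

Total landed cost: SGD 13170.35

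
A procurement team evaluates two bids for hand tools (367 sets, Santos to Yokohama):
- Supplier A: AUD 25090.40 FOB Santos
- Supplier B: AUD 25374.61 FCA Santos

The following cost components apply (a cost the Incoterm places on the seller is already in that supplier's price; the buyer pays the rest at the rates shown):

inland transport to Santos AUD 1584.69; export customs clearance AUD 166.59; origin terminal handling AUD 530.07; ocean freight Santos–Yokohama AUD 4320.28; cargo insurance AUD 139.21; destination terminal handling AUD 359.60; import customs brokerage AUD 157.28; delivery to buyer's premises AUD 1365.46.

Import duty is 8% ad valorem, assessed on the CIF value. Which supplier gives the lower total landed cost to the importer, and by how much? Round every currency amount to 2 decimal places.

Supplier A (FOB):
CIF value = FOB price + freight + insurance = 25090.40 + 4320.28 + 139.21 = 29549.89
Import duty = 29549.89 × 8% = 2363.99
Buyer bears (A): 4320.28 + 139.21 + 359.60 + 157.28 + 1365.46 = 6341.83
Landed cost (A) = invoice 25090.40 + 6341.83 + duty 2363.99 = 33796.22
Supplier B (FCA):
CIF value = FCA price + origin terminal + freight + insurance = 25374.61 + 530.07 + 4320.28 + 139.21 = 30364.17
Import duty = 30364.17 × 8% = 2429.13
Buyer bears (B): 530.07 + 4320.28 + 139.21 + 359.60 + 157.28 + 1365.46 = 6871.90
Landed cost (B) = invoice 25374.61 + 6871.90 + duty 2429.13 = 34675.64
Difference = |33796.22 − 34675.64| = 879.42

Supplier A is cheaper by AUD 879.42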